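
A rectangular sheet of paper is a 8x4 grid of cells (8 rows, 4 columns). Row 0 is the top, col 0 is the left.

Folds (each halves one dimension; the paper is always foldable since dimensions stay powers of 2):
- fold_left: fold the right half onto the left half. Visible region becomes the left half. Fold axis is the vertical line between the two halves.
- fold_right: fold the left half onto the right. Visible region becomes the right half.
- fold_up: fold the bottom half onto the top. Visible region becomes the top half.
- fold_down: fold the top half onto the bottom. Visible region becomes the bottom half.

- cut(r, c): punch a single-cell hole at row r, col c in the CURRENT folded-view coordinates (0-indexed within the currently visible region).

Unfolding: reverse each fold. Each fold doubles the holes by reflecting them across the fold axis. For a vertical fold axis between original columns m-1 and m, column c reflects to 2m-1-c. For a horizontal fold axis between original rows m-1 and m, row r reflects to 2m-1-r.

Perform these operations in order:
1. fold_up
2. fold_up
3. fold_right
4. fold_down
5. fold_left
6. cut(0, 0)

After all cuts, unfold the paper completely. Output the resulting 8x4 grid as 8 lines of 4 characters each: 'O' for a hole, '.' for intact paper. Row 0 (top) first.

Answer: OOOO
OOOO
OOOO
OOOO
OOOO
OOOO
OOOO
OOOO

Derivation:
Op 1 fold_up: fold axis h@4; visible region now rows[0,4) x cols[0,4) = 4x4
Op 2 fold_up: fold axis h@2; visible region now rows[0,2) x cols[0,4) = 2x4
Op 3 fold_right: fold axis v@2; visible region now rows[0,2) x cols[2,4) = 2x2
Op 4 fold_down: fold axis h@1; visible region now rows[1,2) x cols[2,4) = 1x2
Op 5 fold_left: fold axis v@3; visible region now rows[1,2) x cols[2,3) = 1x1
Op 6 cut(0, 0): punch at orig (1,2); cuts so far [(1, 2)]; region rows[1,2) x cols[2,3) = 1x1
Unfold 1 (reflect across v@3): 2 holes -> [(1, 2), (1, 3)]
Unfold 2 (reflect across h@1): 4 holes -> [(0, 2), (0, 3), (1, 2), (1, 3)]
Unfold 3 (reflect across v@2): 8 holes -> [(0, 0), (0, 1), (0, 2), (0, 3), (1, 0), (1, 1), (1, 2), (1, 3)]
Unfold 4 (reflect across h@2): 16 holes -> [(0, 0), (0, 1), (0, 2), (0, 3), (1, 0), (1, 1), (1, 2), (1, 3), (2, 0), (2, 1), (2, 2), (2, 3), (3, 0), (3, 1), (3, 2), (3, 3)]
Unfold 5 (reflect across h@4): 32 holes -> [(0, 0), (0, 1), (0, 2), (0, 3), (1, 0), (1, 1), (1, 2), (1, 3), (2, 0), (2, 1), (2, 2), (2, 3), (3, 0), (3, 1), (3, 2), (3, 3), (4, 0), (4, 1), (4, 2), (4, 3), (5, 0), (5, 1), (5, 2), (5, 3), (6, 0), (6, 1), (6, 2), (6, 3), (7, 0), (7, 1), (7, 2), (7, 3)]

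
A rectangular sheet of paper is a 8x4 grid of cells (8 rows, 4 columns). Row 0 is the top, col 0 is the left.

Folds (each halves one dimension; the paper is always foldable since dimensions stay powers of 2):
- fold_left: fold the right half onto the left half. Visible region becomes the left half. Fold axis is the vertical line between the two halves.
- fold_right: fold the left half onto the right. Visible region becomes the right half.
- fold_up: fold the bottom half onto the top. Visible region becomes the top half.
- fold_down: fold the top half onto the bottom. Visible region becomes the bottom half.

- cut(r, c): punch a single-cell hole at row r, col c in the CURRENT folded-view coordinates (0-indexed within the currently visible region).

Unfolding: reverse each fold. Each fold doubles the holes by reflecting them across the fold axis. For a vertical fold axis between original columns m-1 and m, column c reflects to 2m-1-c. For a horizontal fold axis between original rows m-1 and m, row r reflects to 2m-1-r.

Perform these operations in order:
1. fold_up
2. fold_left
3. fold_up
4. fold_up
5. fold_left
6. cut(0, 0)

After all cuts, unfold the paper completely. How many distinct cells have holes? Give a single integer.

Op 1 fold_up: fold axis h@4; visible region now rows[0,4) x cols[0,4) = 4x4
Op 2 fold_left: fold axis v@2; visible region now rows[0,4) x cols[0,2) = 4x2
Op 3 fold_up: fold axis h@2; visible region now rows[0,2) x cols[0,2) = 2x2
Op 4 fold_up: fold axis h@1; visible region now rows[0,1) x cols[0,2) = 1x2
Op 5 fold_left: fold axis v@1; visible region now rows[0,1) x cols[0,1) = 1x1
Op 6 cut(0, 0): punch at orig (0,0); cuts so far [(0, 0)]; region rows[0,1) x cols[0,1) = 1x1
Unfold 1 (reflect across v@1): 2 holes -> [(0, 0), (0, 1)]
Unfold 2 (reflect across h@1): 4 holes -> [(0, 0), (0, 1), (1, 0), (1, 1)]
Unfold 3 (reflect across h@2): 8 holes -> [(0, 0), (0, 1), (1, 0), (1, 1), (2, 0), (2, 1), (3, 0), (3, 1)]
Unfold 4 (reflect across v@2): 16 holes -> [(0, 0), (0, 1), (0, 2), (0, 3), (1, 0), (1, 1), (1, 2), (1, 3), (2, 0), (2, 1), (2, 2), (2, 3), (3, 0), (3, 1), (3, 2), (3, 3)]
Unfold 5 (reflect across h@4): 32 holes -> [(0, 0), (0, 1), (0, 2), (0, 3), (1, 0), (1, 1), (1, 2), (1, 3), (2, 0), (2, 1), (2, 2), (2, 3), (3, 0), (3, 1), (3, 2), (3, 3), (4, 0), (4, 1), (4, 2), (4, 3), (5, 0), (5, 1), (5, 2), (5, 3), (6, 0), (6, 1), (6, 2), (6, 3), (7, 0), (7, 1), (7, 2), (7, 3)]

Answer: 32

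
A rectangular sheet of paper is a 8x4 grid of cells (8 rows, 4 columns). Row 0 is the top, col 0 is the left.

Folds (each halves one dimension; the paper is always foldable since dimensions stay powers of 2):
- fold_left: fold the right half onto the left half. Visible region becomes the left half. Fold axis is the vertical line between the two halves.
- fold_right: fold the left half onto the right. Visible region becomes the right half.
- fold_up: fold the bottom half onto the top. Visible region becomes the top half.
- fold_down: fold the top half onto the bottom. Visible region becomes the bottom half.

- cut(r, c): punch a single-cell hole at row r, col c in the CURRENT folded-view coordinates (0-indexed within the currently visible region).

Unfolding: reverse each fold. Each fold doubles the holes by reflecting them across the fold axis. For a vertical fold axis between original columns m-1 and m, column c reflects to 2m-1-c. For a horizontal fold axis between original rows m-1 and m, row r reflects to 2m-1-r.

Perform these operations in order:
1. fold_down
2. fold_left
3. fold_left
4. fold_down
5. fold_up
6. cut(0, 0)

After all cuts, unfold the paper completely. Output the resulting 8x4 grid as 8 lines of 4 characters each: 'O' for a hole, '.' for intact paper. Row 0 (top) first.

Op 1 fold_down: fold axis h@4; visible region now rows[4,8) x cols[0,4) = 4x4
Op 2 fold_left: fold axis v@2; visible region now rows[4,8) x cols[0,2) = 4x2
Op 3 fold_left: fold axis v@1; visible region now rows[4,8) x cols[0,1) = 4x1
Op 4 fold_down: fold axis h@6; visible region now rows[6,8) x cols[0,1) = 2x1
Op 5 fold_up: fold axis h@7; visible region now rows[6,7) x cols[0,1) = 1x1
Op 6 cut(0, 0): punch at orig (6,0); cuts so far [(6, 0)]; region rows[6,7) x cols[0,1) = 1x1
Unfold 1 (reflect across h@7): 2 holes -> [(6, 0), (7, 0)]
Unfold 2 (reflect across h@6): 4 holes -> [(4, 0), (5, 0), (6, 0), (7, 0)]
Unfold 3 (reflect across v@1): 8 holes -> [(4, 0), (4, 1), (5, 0), (5, 1), (6, 0), (6, 1), (7, 0), (7, 1)]
Unfold 4 (reflect across v@2): 16 holes -> [(4, 0), (4, 1), (4, 2), (4, 3), (5, 0), (5, 1), (5, 2), (5, 3), (6, 0), (6, 1), (6, 2), (6, 3), (7, 0), (7, 1), (7, 2), (7, 3)]
Unfold 5 (reflect across h@4): 32 holes -> [(0, 0), (0, 1), (0, 2), (0, 3), (1, 0), (1, 1), (1, 2), (1, 3), (2, 0), (2, 1), (2, 2), (2, 3), (3, 0), (3, 1), (3, 2), (3, 3), (4, 0), (4, 1), (4, 2), (4, 3), (5, 0), (5, 1), (5, 2), (5, 3), (6, 0), (6, 1), (6, 2), (6, 3), (7, 0), (7, 1), (7, 2), (7, 3)]

Answer: OOOO
OOOO
OOOO
OOOO
OOOO
OOOO
OOOO
OOOO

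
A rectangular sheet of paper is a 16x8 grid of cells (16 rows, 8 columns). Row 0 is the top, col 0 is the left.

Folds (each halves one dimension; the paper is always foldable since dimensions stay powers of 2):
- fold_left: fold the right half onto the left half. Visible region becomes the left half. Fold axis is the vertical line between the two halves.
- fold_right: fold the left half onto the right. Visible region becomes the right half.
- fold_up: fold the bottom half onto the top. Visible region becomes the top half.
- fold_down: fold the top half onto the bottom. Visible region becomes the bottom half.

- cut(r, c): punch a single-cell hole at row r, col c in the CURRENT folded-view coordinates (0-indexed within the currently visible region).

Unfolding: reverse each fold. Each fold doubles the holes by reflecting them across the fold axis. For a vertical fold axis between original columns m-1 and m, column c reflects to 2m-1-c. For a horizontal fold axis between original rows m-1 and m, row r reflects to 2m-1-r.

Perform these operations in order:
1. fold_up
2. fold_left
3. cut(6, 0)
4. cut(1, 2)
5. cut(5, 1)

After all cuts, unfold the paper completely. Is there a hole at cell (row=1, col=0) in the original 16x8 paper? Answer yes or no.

Op 1 fold_up: fold axis h@8; visible region now rows[0,8) x cols[0,8) = 8x8
Op 2 fold_left: fold axis v@4; visible region now rows[0,8) x cols[0,4) = 8x4
Op 3 cut(6, 0): punch at orig (6,0); cuts so far [(6, 0)]; region rows[0,8) x cols[0,4) = 8x4
Op 4 cut(1, 2): punch at orig (1,2); cuts so far [(1, 2), (6, 0)]; region rows[0,8) x cols[0,4) = 8x4
Op 5 cut(5, 1): punch at orig (5,1); cuts so far [(1, 2), (5, 1), (6, 0)]; region rows[0,8) x cols[0,4) = 8x4
Unfold 1 (reflect across v@4): 6 holes -> [(1, 2), (1, 5), (5, 1), (5, 6), (6, 0), (6, 7)]
Unfold 2 (reflect across h@8): 12 holes -> [(1, 2), (1, 5), (5, 1), (5, 6), (6, 0), (6, 7), (9, 0), (9, 7), (10, 1), (10, 6), (14, 2), (14, 5)]
Holes: [(1, 2), (1, 5), (5, 1), (5, 6), (6, 0), (6, 7), (9, 0), (9, 7), (10, 1), (10, 6), (14, 2), (14, 5)]

Answer: no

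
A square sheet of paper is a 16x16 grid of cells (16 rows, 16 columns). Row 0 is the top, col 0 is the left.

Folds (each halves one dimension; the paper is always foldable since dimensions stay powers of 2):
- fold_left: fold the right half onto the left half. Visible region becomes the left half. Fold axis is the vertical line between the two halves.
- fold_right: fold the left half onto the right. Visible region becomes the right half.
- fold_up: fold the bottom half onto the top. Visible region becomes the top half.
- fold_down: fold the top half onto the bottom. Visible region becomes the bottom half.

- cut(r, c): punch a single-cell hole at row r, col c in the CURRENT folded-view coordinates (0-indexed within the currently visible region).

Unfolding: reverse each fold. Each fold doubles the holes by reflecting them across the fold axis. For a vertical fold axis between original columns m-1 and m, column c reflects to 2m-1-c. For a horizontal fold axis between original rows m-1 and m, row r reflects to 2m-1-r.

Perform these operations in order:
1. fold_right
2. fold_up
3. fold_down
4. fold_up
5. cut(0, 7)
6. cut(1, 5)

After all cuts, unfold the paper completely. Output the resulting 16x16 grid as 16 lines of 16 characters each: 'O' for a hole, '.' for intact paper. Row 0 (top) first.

Op 1 fold_right: fold axis v@8; visible region now rows[0,16) x cols[8,16) = 16x8
Op 2 fold_up: fold axis h@8; visible region now rows[0,8) x cols[8,16) = 8x8
Op 3 fold_down: fold axis h@4; visible region now rows[4,8) x cols[8,16) = 4x8
Op 4 fold_up: fold axis h@6; visible region now rows[4,6) x cols[8,16) = 2x8
Op 5 cut(0, 7): punch at orig (4,15); cuts so far [(4, 15)]; region rows[4,6) x cols[8,16) = 2x8
Op 6 cut(1, 5): punch at orig (5,13); cuts so far [(4, 15), (5, 13)]; region rows[4,6) x cols[8,16) = 2x8
Unfold 1 (reflect across h@6): 4 holes -> [(4, 15), (5, 13), (6, 13), (7, 15)]
Unfold 2 (reflect across h@4): 8 holes -> [(0, 15), (1, 13), (2, 13), (3, 15), (4, 15), (5, 13), (6, 13), (7, 15)]
Unfold 3 (reflect across h@8): 16 holes -> [(0, 15), (1, 13), (2, 13), (3, 15), (4, 15), (5, 13), (6, 13), (7, 15), (8, 15), (9, 13), (10, 13), (11, 15), (12, 15), (13, 13), (14, 13), (15, 15)]
Unfold 4 (reflect across v@8): 32 holes -> [(0, 0), (0, 15), (1, 2), (1, 13), (2, 2), (2, 13), (3, 0), (3, 15), (4, 0), (4, 15), (5, 2), (5, 13), (6, 2), (6, 13), (7, 0), (7, 15), (8, 0), (8, 15), (9, 2), (9, 13), (10, 2), (10, 13), (11, 0), (11, 15), (12, 0), (12, 15), (13, 2), (13, 13), (14, 2), (14, 13), (15, 0), (15, 15)]

Answer: O..............O
..O..........O..
..O..........O..
O..............O
O..............O
..O..........O..
..O..........O..
O..............O
O..............O
..O..........O..
..O..........O..
O..............O
O..............O
..O..........O..
..O..........O..
O..............O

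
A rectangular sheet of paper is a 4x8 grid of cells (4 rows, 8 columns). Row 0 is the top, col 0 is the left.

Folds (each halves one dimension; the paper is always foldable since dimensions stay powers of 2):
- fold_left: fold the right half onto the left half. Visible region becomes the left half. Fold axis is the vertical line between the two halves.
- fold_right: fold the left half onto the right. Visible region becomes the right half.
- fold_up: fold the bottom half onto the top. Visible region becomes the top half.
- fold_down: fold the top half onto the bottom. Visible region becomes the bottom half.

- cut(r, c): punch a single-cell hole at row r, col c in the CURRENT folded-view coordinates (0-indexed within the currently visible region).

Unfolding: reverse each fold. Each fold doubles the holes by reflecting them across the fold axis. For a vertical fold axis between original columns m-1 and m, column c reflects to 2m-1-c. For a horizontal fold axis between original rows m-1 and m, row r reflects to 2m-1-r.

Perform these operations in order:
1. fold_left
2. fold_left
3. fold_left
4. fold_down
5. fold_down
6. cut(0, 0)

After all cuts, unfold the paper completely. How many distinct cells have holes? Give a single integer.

Answer: 32

Derivation:
Op 1 fold_left: fold axis v@4; visible region now rows[0,4) x cols[0,4) = 4x4
Op 2 fold_left: fold axis v@2; visible region now rows[0,4) x cols[0,2) = 4x2
Op 3 fold_left: fold axis v@1; visible region now rows[0,4) x cols[0,1) = 4x1
Op 4 fold_down: fold axis h@2; visible region now rows[2,4) x cols[0,1) = 2x1
Op 5 fold_down: fold axis h@3; visible region now rows[3,4) x cols[0,1) = 1x1
Op 6 cut(0, 0): punch at orig (3,0); cuts so far [(3, 0)]; region rows[3,4) x cols[0,1) = 1x1
Unfold 1 (reflect across h@3): 2 holes -> [(2, 0), (3, 0)]
Unfold 2 (reflect across h@2): 4 holes -> [(0, 0), (1, 0), (2, 0), (3, 0)]
Unfold 3 (reflect across v@1): 8 holes -> [(0, 0), (0, 1), (1, 0), (1, 1), (2, 0), (2, 1), (3, 0), (3, 1)]
Unfold 4 (reflect across v@2): 16 holes -> [(0, 0), (0, 1), (0, 2), (0, 3), (1, 0), (1, 1), (1, 2), (1, 3), (2, 0), (2, 1), (2, 2), (2, 3), (3, 0), (3, 1), (3, 2), (3, 3)]
Unfold 5 (reflect across v@4): 32 holes -> [(0, 0), (0, 1), (0, 2), (0, 3), (0, 4), (0, 5), (0, 6), (0, 7), (1, 0), (1, 1), (1, 2), (1, 3), (1, 4), (1, 5), (1, 6), (1, 7), (2, 0), (2, 1), (2, 2), (2, 3), (2, 4), (2, 5), (2, 6), (2, 7), (3, 0), (3, 1), (3, 2), (3, 3), (3, 4), (3, 5), (3, 6), (3, 7)]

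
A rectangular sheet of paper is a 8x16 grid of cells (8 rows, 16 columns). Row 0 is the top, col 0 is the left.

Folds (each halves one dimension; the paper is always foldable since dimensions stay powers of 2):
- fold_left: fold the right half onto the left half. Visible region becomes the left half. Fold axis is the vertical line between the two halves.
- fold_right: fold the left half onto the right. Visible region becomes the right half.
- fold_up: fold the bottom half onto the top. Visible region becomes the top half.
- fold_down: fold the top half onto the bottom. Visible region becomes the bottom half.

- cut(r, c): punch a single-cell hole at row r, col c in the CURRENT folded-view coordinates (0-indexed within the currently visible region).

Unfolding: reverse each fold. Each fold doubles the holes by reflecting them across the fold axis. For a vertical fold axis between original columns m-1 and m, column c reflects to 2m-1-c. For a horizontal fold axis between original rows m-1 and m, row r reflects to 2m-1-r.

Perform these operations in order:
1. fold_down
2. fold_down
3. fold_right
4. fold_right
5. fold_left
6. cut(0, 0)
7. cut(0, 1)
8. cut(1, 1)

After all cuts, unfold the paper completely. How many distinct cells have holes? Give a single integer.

Op 1 fold_down: fold axis h@4; visible region now rows[4,8) x cols[0,16) = 4x16
Op 2 fold_down: fold axis h@6; visible region now rows[6,8) x cols[0,16) = 2x16
Op 3 fold_right: fold axis v@8; visible region now rows[6,8) x cols[8,16) = 2x8
Op 4 fold_right: fold axis v@12; visible region now rows[6,8) x cols[12,16) = 2x4
Op 5 fold_left: fold axis v@14; visible region now rows[6,8) x cols[12,14) = 2x2
Op 6 cut(0, 0): punch at orig (6,12); cuts so far [(6, 12)]; region rows[6,8) x cols[12,14) = 2x2
Op 7 cut(0, 1): punch at orig (6,13); cuts so far [(6, 12), (6, 13)]; region rows[6,8) x cols[12,14) = 2x2
Op 8 cut(1, 1): punch at orig (7,13); cuts so far [(6, 12), (6, 13), (7, 13)]; region rows[6,8) x cols[12,14) = 2x2
Unfold 1 (reflect across v@14): 6 holes -> [(6, 12), (6, 13), (6, 14), (6, 15), (7, 13), (7, 14)]
Unfold 2 (reflect across v@12): 12 holes -> [(6, 8), (6, 9), (6, 10), (6, 11), (6, 12), (6, 13), (6, 14), (6, 15), (7, 9), (7, 10), (7, 13), (7, 14)]
Unfold 3 (reflect across v@8): 24 holes -> [(6, 0), (6, 1), (6, 2), (6, 3), (6, 4), (6, 5), (6, 6), (6, 7), (6, 8), (6, 9), (6, 10), (6, 11), (6, 12), (6, 13), (6, 14), (6, 15), (7, 1), (7, 2), (7, 5), (7, 6), (7, 9), (7, 10), (7, 13), (7, 14)]
Unfold 4 (reflect across h@6): 48 holes -> [(4, 1), (4, 2), (4, 5), (4, 6), (4, 9), (4, 10), (4, 13), (4, 14), (5, 0), (5, 1), (5, 2), (5, 3), (5, 4), (5, 5), (5, 6), (5, 7), (5, 8), (5, 9), (5, 10), (5, 11), (5, 12), (5, 13), (5, 14), (5, 15), (6, 0), (6, 1), (6, 2), (6, 3), (6, 4), (6, 5), (6, 6), (6, 7), (6, 8), (6, 9), (6, 10), (6, 11), (6, 12), (6, 13), (6, 14), (6, 15), (7, 1), (7, 2), (7, 5), (7, 6), (7, 9), (7, 10), (7, 13), (7, 14)]
Unfold 5 (reflect across h@4): 96 holes -> [(0, 1), (0, 2), (0, 5), (0, 6), (0, 9), (0, 10), (0, 13), (0, 14), (1, 0), (1, 1), (1, 2), (1, 3), (1, 4), (1, 5), (1, 6), (1, 7), (1, 8), (1, 9), (1, 10), (1, 11), (1, 12), (1, 13), (1, 14), (1, 15), (2, 0), (2, 1), (2, 2), (2, 3), (2, 4), (2, 5), (2, 6), (2, 7), (2, 8), (2, 9), (2, 10), (2, 11), (2, 12), (2, 13), (2, 14), (2, 15), (3, 1), (3, 2), (3, 5), (3, 6), (3, 9), (3, 10), (3, 13), (3, 14), (4, 1), (4, 2), (4, 5), (4, 6), (4, 9), (4, 10), (4, 13), (4, 14), (5, 0), (5, 1), (5, 2), (5, 3), (5, 4), (5, 5), (5, 6), (5, 7), (5, 8), (5, 9), (5, 10), (5, 11), (5, 12), (5, 13), (5, 14), (5, 15), (6, 0), (6, 1), (6, 2), (6, 3), (6, 4), (6, 5), (6, 6), (6, 7), (6, 8), (6, 9), (6, 10), (6, 11), (6, 12), (6, 13), (6, 14), (6, 15), (7, 1), (7, 2), (7, 5), (7, 6), (7, 9), (7, 10), (7, 13), (7, 14)]

Answer: 96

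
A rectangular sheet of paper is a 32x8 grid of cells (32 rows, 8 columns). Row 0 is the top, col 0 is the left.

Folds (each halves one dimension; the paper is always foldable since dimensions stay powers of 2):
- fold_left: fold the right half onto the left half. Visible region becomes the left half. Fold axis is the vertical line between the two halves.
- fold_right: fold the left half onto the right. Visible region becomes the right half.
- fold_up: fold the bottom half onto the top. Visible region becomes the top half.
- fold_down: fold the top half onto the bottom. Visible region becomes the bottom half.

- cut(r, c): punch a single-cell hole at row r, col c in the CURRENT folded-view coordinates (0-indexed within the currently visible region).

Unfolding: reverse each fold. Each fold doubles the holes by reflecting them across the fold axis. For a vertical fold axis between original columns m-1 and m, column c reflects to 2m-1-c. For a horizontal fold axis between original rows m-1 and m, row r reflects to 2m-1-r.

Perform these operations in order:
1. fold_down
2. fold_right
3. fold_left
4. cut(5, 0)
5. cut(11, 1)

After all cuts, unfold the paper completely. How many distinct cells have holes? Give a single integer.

Answer: 16

Derivation:
Op 1 fold_down: fold axis h@16; visible region now rows[16,32) x cols[0,8) = 16x8
Op 2 fold_right: fold axis v@4; visible region now rows[16,32) x cols[4,8) = 16x4
Op 3 fold_left: fold axis v@6; visible region now rows[16,32) x cols[4,6) = 16x2
Op 4 cut(5, 0): punch at orig (21,4); cuts so far [(21, 4)]; region rows[16,32) x cols[4,6) = 16x2
Op 5 cut(11, 1): punch at orig (27,5); cuts so far [(21, 4), (27, 5)]; region rows[16,32) x cols[4,6) = 16x2
Unfold 1 (reflect across v@6): 4 holes -> [(21, 4), (21, 7), (27, 5), (27, 6)]
Unfold 2 (reflect across v@4): 8 holes -> [(21, 0), (21, 3), (21, 4), (21, 7), (27, 1), (27, 2), (27, 5), (27, 6)]
Unfold 3 (reflect across h@16): 16 holes -> [(4, 1), (4, 2), (4, 5), (4, 6), (10, 0), (10, 3), (10, 4), (10, 7), (21, 0), (21, 3), (21, 4), (21, 7), (27, 1), (27, 2), (27, 5), (27, 6)]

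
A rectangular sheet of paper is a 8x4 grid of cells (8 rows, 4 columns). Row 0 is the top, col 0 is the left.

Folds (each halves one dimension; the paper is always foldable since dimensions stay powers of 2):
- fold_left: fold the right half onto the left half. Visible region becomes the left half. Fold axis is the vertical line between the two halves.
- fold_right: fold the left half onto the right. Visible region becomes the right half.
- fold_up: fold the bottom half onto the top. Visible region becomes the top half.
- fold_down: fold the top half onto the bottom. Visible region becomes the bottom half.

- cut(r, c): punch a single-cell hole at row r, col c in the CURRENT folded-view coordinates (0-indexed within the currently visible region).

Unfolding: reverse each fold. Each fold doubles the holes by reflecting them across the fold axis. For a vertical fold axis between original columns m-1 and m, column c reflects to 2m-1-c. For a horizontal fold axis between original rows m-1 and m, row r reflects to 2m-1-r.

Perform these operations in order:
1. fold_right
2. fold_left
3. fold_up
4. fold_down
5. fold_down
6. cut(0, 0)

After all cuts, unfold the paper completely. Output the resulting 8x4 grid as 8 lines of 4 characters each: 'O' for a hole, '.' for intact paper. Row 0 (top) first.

Op 1 fold_right: fold axis v@2; visible region now rows[0,8) x cols[2,4) = 8x2
Op 2 fold_left: fold axis v@3; visible region now rows[0,8) x cols[2,3) = 8x1
Op 3 fold_up: fold axis h@4; visible region now rows[0,4) x cols[2,3) = 4x1
Op 4 fold_down: fold axis h@2; visible region now rows[2,4) x cols[2,3) = 2x1
Op 5 fold_down: fold axis h@3; visible region now rows[3,4) x cols[2,3) = 1x1
Op 6 cut(0, 0): punch at orig (3,2); cuts so far [(3, 2)]; region rows[3,4) x cols[2,3) = 1x1
Unfold 1 (reflect across h@3): 2 holes -> [(2, 2), (3, 2)]
Unfold 2 (reflect across h@2): 4 holes -> [(0, 2), (1, 2), (2, 2), (3, 2)]
Unfold 3 (reflect across h@4): 8 holes -> [(0, 2), (1, 2), (2, 2), (3, 2), (4, 2), (5, 2), (6, 2), (7, 2)]
Unfold 4 (reflect across v@3): 16 holes -> [(0, 2), (0, 3), (1, 2), (1, 3), (2, 2), (2, 3), (3, 2), (3, 3), (4, 2), (4, 3), (5, 2), (5, 3), (6, 2), (6, 3), (7, 2), (7, 3)]
Unfold 5 (reflect across v@2): 32 holes -> [(0, 0), (0, 1), (0, 2), (0, 3), (1, 0), (1, 1), (1, 2), (1, 3), (2, 0), (2, 1), (2, 2), (2, 3), (3, 0), (3, 1), (3, 2), (3, 3), (4, 0), (4, 1), (4, 2), (4, 3), (5, 0), (5, 1), (5, 2), (5, 3), (6, 0), (6, 1), (6, 2), (6, 3), (7, 0), (7, 1), (7, 2), (7, 3)]

Answer: OOOO
OOOO
OOOO
OOOO
OOOO
OOOO
OOOO
OOOO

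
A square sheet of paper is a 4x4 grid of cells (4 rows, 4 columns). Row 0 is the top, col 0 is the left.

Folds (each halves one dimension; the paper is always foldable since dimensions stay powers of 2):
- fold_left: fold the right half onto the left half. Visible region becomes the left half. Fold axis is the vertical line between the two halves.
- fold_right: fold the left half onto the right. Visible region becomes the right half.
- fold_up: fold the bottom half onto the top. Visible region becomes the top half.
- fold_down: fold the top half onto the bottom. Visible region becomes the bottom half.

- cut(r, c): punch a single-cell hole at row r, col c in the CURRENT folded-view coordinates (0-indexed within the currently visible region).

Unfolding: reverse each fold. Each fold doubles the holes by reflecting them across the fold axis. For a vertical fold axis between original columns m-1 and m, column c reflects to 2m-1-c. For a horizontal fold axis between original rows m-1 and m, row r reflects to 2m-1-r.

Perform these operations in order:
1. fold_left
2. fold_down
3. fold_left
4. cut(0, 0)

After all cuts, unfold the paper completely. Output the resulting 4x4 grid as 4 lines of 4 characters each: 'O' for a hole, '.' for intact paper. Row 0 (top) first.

Answer: ....
OOOO
OOOO
....

Derivation:
Op 1 fold_left: fold axis v@2; visible region now rows[0,4) x cols[0,2) = 4x2
Op 2 fold_down: fold axis h@2; visible region now rows[2,4) x cols[0,2) = 2x2
Op 3 fold_left: fold axis v@1; visible region now rows[2,4) x cols[0,1) = 2x1
Op 4 cut(0, 0): punch at orig (2,0); cuts so far [(2, 0)]; region rows[2,4) x cols[0,1) = 2x1
Unfold 1 (reflect across v@1): 2 holes -> [(2, 0), (2, 1)]
Unfold 2 (reflect across h@2): 4 holes -> [(1, 0), (1, 1), (2, 0), (2, 1)]
Unfold 3 (reflect across v@2): 8 holes -> [(1, 0), (1, 1), (1, 2), (1, 3), (2, 0), (2, 1), (2, 2), (2, 3)]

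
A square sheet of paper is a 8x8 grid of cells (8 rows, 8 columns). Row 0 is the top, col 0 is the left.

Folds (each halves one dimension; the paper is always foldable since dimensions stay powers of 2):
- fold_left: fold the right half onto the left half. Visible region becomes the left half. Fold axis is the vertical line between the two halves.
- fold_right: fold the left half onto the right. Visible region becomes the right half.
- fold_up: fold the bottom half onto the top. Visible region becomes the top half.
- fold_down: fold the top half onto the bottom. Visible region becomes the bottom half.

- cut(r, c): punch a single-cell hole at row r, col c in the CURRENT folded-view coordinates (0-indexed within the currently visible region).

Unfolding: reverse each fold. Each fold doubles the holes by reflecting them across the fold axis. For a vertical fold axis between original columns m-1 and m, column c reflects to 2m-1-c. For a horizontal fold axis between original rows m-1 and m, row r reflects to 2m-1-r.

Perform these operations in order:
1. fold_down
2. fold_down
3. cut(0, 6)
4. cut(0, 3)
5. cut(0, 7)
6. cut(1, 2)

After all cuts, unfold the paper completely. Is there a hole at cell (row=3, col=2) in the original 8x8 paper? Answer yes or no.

Answer: yes

Derivation:
Op 1 fold_down: fold axis h@4; visible region now rows[4,8) x cols[0,8) = 4x8
Op 2 fold_down: fold axis h@6; visible region now rows[6,8) x cols[0,8) = 2x8
Op 3 cut(0, 6): punch at orig (6,6); cuts so far [(6, 6)]; region rows[6,8) x cols[0,8) = 2x8
Op 4 cut(0, 3): punch at orig (6,3); cuts so far [(6, 3), (6, 6)]; region rows[6,8) x cols[0,8) = 2x8
Op 5 cut(0, 7): punch at orig (6,7); cuts so far [(6, 3), (6, 6), (6, 7)]; region rows[6,8) x cols[0,8) = 2x8
Op 6 cut(1, 2): punch at orig (7,2); cuts so far [(6, 3), (6, 6), (6, 7), (7, 2)]; region rows[6,8) x cols[0,8) = 2x8
Unfold 1 (reflect across h@6): 8 holes -> [(4, 2), (5, 3), (5, 6), (5, 7), (6, 3), (6, 6), (6, 7), (7, 2)]
Unfold 2 (reflect across h@4): 16 holes -> [(0, 2), (1, 3), (1, 6), (1, 7), (2, 3), (2, 6), (2, 7), (3, 2), (4, 2), (5, 3), (5, 6), (5, 7), (6, 3), (6, 6), (6, 7), (7, 2)]
Holes: [(0, 2), (1, 3), (1, 6), (1, 7), (2, 3), (2, 6), (2, 7), (3, 2), (4, 2), (5, 3), (5, 6), (5, 7), (6, 3), (6, 6), (6, 7), (7, 2)]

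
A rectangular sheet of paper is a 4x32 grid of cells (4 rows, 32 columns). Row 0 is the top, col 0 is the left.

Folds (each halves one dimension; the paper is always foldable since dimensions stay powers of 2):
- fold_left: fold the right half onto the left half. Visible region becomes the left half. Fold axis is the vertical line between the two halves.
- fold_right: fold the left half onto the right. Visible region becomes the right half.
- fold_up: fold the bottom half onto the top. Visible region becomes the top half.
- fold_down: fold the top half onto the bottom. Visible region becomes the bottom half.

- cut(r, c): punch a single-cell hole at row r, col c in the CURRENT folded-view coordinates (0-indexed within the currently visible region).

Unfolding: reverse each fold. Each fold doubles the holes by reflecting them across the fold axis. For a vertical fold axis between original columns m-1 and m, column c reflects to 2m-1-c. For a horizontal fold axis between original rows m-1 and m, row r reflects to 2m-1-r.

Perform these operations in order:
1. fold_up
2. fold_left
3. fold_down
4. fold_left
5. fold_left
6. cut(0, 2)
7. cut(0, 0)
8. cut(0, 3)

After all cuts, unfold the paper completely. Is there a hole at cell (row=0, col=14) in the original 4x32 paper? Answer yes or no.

Op 1 fold_up: fold axis h@2; visible region now rows[0,2) x cols[0,32) = 2x32
Op 2 fold_left: fold axis v@16; visible region now rows[0,2) x cols[0,16) = 2x16
Op 3 fold_down: fold axis h@1; visible region now rows[1,2) x cols[0,16) = 1x16
Op 4 fold_left: fold axis v@8; visible region now rows[1,2) x cols[0,8) = 1x8
Op 5 fold_left: fold axis v@4; visible region now rows[1,2) x cols[0,4) = 1x4
Op 6 cut(0, 2): punch at orig (1,2); cuts so far [(1, 2)]; region rows[1,2) x cols[0,4) = 1x4
Op 7 cut(0, 0): punch at orig (1,0); cuts so far [(1, 0), (1, 2)]; region rows[1,2) x cols[0,4) = 1x4
Op 8 cut(0, 3): punch at orig (1,3); cuts so far [(1, 0), (1, 2), (1, 3)]; region rows[1,2) x cols[0,4) = 1x4
Unfold 1 (reflect across v@4): 6 holes -> [(1, 0), (1, 2), (1, 3), (1, 4), (1, 5), (1, 7)]
Unfold 2 (reflect across v@8): 12 holes -> [(1, 0), (1, 2), (1, 3), (1, 4), (1, 5), (1, 7), (1, 8), (1, 10), (1, 11), (1, 12), (1, 13), (1, 15)]
Unfold 3 (reflect across h@1): 24 holes -> [(0, 0), (0, 2), (0, 3), (0, 4), (0, 5), (0, 7), (0, 8), (0, 10), (0, 11), (0, 12), (0, 13), (0, 15), (1, 0), (1, 2), (1, 3), (1, 4), (1, 5), (1, 7), (1, 8), (1, 10), (1, 11), (1, 12), (1, 13), (1, 15)]
Unfold 4 (reflect across v@16): 48 holes -> [(0, 0), (0, 2), (0, 3), (0, 4), (0, 5), (0, 7), (0, 8), (0, 10), (0, 11), (0, 12), (0, 13), (0, 15), (0, 16), (0, 18), (0, 19), (0, 20), (0, 21), (0, 23), (0, 24), (0, 26), (0, 27), (0, 28), (0, 29), (0, 31), (1, 0), (1, 2), (1, 3), (1, 4), (1, 5), (1, 7), (1, 8), (1, 10), (1, 11), (1, 12), (1, 13), (1, 15), (1, 16), (1, 18), (1, 19), (1, 20), (1, 21), (1, 23), (1, 24), (1, 26), (1, 27), (1, 28), (1, 29), (1, 31)]
Unfold 5 (reflect across h@2): 96 holes -> [(0, 0), (0, 2), (0, 3), (0, 4), (0, 5), (0, 7), (0, 8), (0, 10), (0, 11), (0, 12), (0, 13), (0, 15), (0, 16), (0, 18), (0, 19), (0, 20), (0, 21), (0, 23), (0, 24), (0, 26), (0, 27), (0, 28), (0, 29), (0, 31), (1, 0), (1, 2), (1, 3), (1, 4), (1, 5), (1, 7), (1, 8), (1, 10), (1, 11), (1, 12), (1, 13), (1, 15), (1, 16), (1, 18), (1, 19), (1, 20), (1, 21), (1, 23), (1, 24), (1, 26), (1, 27), (1, 28), (1, 29), (1, 31), (2, 0), (2, 2), (2, 3), (2, 4), (2, 5), (2, 7), (2, 8), (2, 10), (2, 11), (2, 12), (2, 13), (2, 15), (2, 16), (2, 18), (2, 19), (2, 20), (2, 21), (2, 23), (2, 24), (2, 26), (2, 27), (2, 28), (2, 29), (2, 31), (3, 0), (3, 2), (3, 3), (3, 4), (3, 5), (3, 7), (3, 8), (3, 10), (3, 11), (3, 12), (3, 13), (3, 15), (3, 16), (3, 18), (3, 19), (3, 20), (3, 21), (3, 23), (3, 24), (3, 26), (3, 27), (3, 28), (3, 29), (3, 31)]
Holes: [(0, 0), (0, 2), (0, 3), (0, 4), (0, 5), (0, 7), (0, 8), (0, 10), (0, 11), (0, 12), (0, 13), (0, 15), (0, 16), (0, 18), (0, 19), (0, 20), (0, 21), (0, 23), (0, 24), (0, 26), (0, 27), (0, 28), (0, 29), (0, 31), (1, 0), (1, 2), (1, 3), (1, 4), (1, 5), (1, 7), (1, 8), (1, 10), (1, 11), (1, 12), (1, 13), (1, 15), (1, 16), (1, 18), (1, 19), (1, 20), (1, 21), (1, 23), (1, 24), (1, 26), (1, 27), (1, 28), (1, 29), (1, 31), (2, 0), (2, 2), (2, 3), (2, 4), (2, 5), (2, 7), (2, 8), (2, 10), (2, 11), (2, 12), (2, 13), (2, 15), (2, 16), (2, 18), (2, 19), (2, 20), (2, 21), (2, 23), (2, 24), (2, 26), (2, 27), (2, 28), (2, 29), (2, 31), (3, 0), (3, 2), (3, 3), (3, 4), (3, 5), (3, 7), (3, 8), (3, 10), (3, 11), (3, 12), (3, 13), (3, 15), (3, 16), (3, 18), (3, 19), (3, 20), (3, 21), (3, 23), (3, 24), (3, 26), (3, 27), (3, 28), (3, 29), (3, 31)]

Answer: no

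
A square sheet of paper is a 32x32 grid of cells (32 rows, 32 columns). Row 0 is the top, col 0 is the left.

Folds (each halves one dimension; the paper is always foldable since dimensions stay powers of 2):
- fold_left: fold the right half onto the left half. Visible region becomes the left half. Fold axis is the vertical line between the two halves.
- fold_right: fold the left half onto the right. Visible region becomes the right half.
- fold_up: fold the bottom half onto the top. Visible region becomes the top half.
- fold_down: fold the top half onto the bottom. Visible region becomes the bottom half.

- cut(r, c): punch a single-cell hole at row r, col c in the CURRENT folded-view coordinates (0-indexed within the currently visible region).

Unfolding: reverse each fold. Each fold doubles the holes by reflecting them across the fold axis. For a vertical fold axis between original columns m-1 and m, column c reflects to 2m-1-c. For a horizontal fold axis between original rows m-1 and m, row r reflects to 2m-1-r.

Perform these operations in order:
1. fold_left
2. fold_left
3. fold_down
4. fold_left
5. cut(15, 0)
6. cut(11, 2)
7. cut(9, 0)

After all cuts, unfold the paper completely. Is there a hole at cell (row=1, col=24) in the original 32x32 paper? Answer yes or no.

Answer: no

Derivation:
Op 1 fold_left: fold axis v@16; visible region now rows[0,32) x cols[0,16) = 32x16
Op 2 fold_left: fold axis v@8; visible region now rows[0,32) x cols[0,8) = 32x8
Op 3 fold_down: fold axis h@16; visible region now rows[16,32) x cols[0,8) = 16x8
Op 4 fold_left: fold axis v@4; visible region now rows[16,32) x cols[0,4) = 16x4
Op 5 cut(15, 0): punch at orig (31,0); cuts so far [(31, 0)]; region rows[16,32) x cols[0,4) = 16x4
Op 6 cut(11, 2): punch at orig (27,2); cuts so far [(27, 2), (31, 0)]; region rows[16,32) x cols[0,4) = 16x4
Op 7 cut(9, 0): punch at orig (25,0); cuts so far [(25, 0), (27, 2), (31, 0)]; region rows[16,32) x cols[0,4) = 16x4
Unfold 1 (reflect across v@4): 6 holes -> [(25, 0), (25, 7), (27, 2), (27, 5), (31, 0), (31, 7)]
Unfold 2 (reflect across h@16): 12 holes -> [(0, 0), (0, 7), (4, 2), (4, 5), (6, 0), (6, 7), (25, 0), (25, 7), (27, 2), (27, 5), (31, 0), (31, 7)]
Unfold 3 (reflect across v@8): 24 holes -> [(0, 0), (0, 7), (0, 8), (0, 15), (4, 2), (4, 5), (4, 10), (4, 13), (6, 0), (6, 7), (6, 8), (6, 15), (25, 0), (25, 7), (25, 8), (25, 15), (27, 2), (27, 5), (27, 10), (27, 13), (31, 0), (31, 7), (31, 8), (31, 15)]
Unfold 4 (reflect across v@16): 48 holes -> [(0, 0), (0, 7), (0, 8), (0, 15), (0, 16), (0, 23), (0, 24), (0, 31), (4, 2), (4, 5), (4, 10), (4, 13), (4, 18), (4, 21), (4, 26), (4, 29), (6, 0), (6, 7), (6, 8), (6, 15), (6, 16), (6, 23), (6, 24), (6, 31), (25, 0), (25, 7), (25, 8), (25, 15), (25, 16), (25, 23), (25, 24), (25, 31), (27, 2), (27, 5), (27, 10), (27, 13), (27, 18), (27, 21), (27, 26), (27, 29), (31, 0), (31, 7), (31, 8), (31, 15), (31, 16), (31, 23), (31, 24), (31, 31)]
Holes: [(0, 0), (0, 7), (0, 8), (0, 15), (0, 16), (0, 23), (0, 24), (0, 31), (4, 2), (4, 5), (4, 10), (4, 13), (4, 18), (4, 21), (4, 26), (4, 29), (6, 0), (6, 7), (6, 8), (6, 15), (6, 16), (6, 23), (6, 24), (6, 31), (25, 0), (25, 7), (25, 8), (25, 15), (25, 16), (25, 23), (25, 24), (25, 31), (27, 2), (27, 5), (27, 10), (27, 13), (27, 18), (27, 21), (27, 26), (27, 29), (31, 0), (31, 7), (31, 8), (31, 15), (31, 16), (31, 23), (31, 24), (31, 31)]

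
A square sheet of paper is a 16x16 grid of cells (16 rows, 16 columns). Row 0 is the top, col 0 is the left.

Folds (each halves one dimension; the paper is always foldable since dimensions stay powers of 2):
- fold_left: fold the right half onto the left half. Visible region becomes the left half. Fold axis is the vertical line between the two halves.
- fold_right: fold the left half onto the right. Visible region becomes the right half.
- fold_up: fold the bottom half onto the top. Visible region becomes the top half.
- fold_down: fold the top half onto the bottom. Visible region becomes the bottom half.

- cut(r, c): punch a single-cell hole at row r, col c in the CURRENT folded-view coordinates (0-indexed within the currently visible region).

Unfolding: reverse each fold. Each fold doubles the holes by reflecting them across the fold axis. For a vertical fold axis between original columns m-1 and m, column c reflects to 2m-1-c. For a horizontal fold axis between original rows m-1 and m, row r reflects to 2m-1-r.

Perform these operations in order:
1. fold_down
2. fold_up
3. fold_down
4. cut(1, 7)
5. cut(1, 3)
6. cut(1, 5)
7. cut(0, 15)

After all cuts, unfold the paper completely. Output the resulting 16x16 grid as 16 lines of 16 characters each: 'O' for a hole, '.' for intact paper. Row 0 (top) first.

Answer: ...O.O.O........
...............O
...............O
...O.O.O........
...O.O.O........
...............O
...............O
...O.O.O........
...O.O.O........
...............O
...............O
...O.O.O........
...O.O.O........
...............O
...............O
...O.O.O........

Derivation:
Op 1 fold_down: fold axis h@8; visible region now rows[8,16) x cols[0,16) = 8x16
Op 2 fold_up: fold axis h@12; visible region now rows[8,12) x cols[0,16) = 4x16
Op 3 fold_down: fold axis h@10; visible region now rows[10,12) x cols[0,16) = 2x16
Op 4 cut(1, 7): punch at orig (11,7); cuts so far [(11, 7)]; region rows[10,12) x cols[0,16) = 2x16
Op 5 cut(1, 3): punch at orig (11,3); cuts so far [(11, 3), (11, 7)]; region rows[10,12) x cols[0,16) = 2x16
Op 6 cut(1, 5): punch at orig (11,5); cuts so far [(11, 3), (11, 5), (11, 7)]; region rows[10,12) x cols[0,16) = 2x16
Op 7 cut(0, 15): punch at orig (10,15); cuts so far [(10, 15), (11, 3), (11, 5), (11, 7)]; region rows[10,12) x cols[0,16) = 2x16
Unfold 1 (reflect across h@10): 8 holes -> [(8, 3), (8, 5), (8, 7), (9, 15), (10, 15), (11, 3), (11, 5), (11, 7)]
Unfold 2 (reflect across h@12): 16 holes -> [(8, 3), (8, 5), (8, 7), (9, 15), (10, 15), (11, 3), (11, 5), (11, 7), (12, 3), (12, 5), (12, 7), (13, 15), (14, 15), (15, 3), (15, 5), (15, 7)]
Unfold 3 (reflect across h@8): 32 holes -> [(0, 3), (0, 5), (0, 7), (1, 15), (2, 15), (3, 3), (3, 5), (3, 7), (4, 3), (4, 5), (4, 7), (5, 15), (6, 15), (7, 3), (7, 5), (7, 7), (8, 3), (8, 5), (8, 7), (9, 15), (10, 15), (11, 3), (11, 5), (11, 7), (12, 3), (12, 5), (12, 7), (13, 15), (14, 15), (15, 3), (15, 5), (15, 7)]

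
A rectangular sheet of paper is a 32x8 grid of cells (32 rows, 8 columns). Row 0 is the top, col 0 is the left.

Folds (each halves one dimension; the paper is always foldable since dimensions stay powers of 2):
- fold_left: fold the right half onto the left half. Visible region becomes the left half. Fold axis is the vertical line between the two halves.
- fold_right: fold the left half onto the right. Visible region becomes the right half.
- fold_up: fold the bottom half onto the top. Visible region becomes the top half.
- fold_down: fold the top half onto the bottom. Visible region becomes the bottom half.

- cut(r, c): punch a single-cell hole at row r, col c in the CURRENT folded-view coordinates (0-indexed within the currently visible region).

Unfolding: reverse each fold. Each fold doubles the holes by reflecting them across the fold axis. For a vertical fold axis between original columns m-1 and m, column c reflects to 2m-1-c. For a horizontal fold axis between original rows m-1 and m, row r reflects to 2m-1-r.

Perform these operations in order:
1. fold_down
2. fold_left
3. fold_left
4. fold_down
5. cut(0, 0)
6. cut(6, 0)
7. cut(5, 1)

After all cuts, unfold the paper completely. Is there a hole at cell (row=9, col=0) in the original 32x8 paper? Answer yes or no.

Answer: no

Derivation:
Op 1 fold_down: fold axis h@16; visible region now rows[16,32) x cols[0,8) = 16x8
Op 2 fold_left: fold axis v@4; visible region now rows[16,32) x cols[0,4) = 16x4
Op 3 fold_left: fold axis v@2; visible region now rows[16,32) x cols[0,2) = 16x2
Op 4 fold_down: fold axis h@24; visible region now rows[24,32) x cols[0,2) = 8x2
Op 5 cut(0, 0): punch at orig (24,0); cuts so far [(24, 0)]; region rows[24,32) x cols[0,2) = 8x2
Op 6 cut(6, 0): punch at orig (30,0); cuts so far [(24, 0), (30, 0)]; region rows[24,32) x cols[0,2) = 8x2
Op 7 cut(5, 1): punch at orig (29,1); cuts so far [(24, 0), (29, 1), (30, 0)]; region rows[24,32) x cols[0,2) = 8x2
Unfold 1 (reflect across h@24): 6 holes -> [(17, 0), (18, 1), (23, 0), (24, 0), (29, 1), (30, 0)]
Unfold 2 (reflect across v@2): 12 holes -> [(17, 0), (17, 3), (18, 1), (18, 2), (23, 0), (23, 3), (24, 0), (24, 3), (29, 1), (29, 2), (30, 0), (30, 3)]
Unfold 3 (reflect across v@4): 24 holes -> [(17, 0), (17, 3), (17, 4), (17, 7), (18, 1), (18, 2), (18, 5), (18, 6), (23, 0), (23, 3), (23, 4), (23, 7), (24, 0), (24, 3), (24, 4), (24, 7), (29, 1), (29, 2), (29, 5), (29, 6), (30, 0), (30, 3), (30, 4), (30, 7)]
Unfold 4 (reflect across h@16): 48 holes -> [(1, 0), (1, 3), (1, 4), (1, 7), (2, 1), (2, 2), (2, 5), (2, 6), (7, 0), (7, 3), (7, 4), (7, 7), (8, 0), (8, 3), (8, 4), (8, 7), (13, 1), (13, 2), (13, 5), (13, 6), (14, 0), (14, 3), (14, 4), (14, 7), (17, 0), (17, 3), (17, 4), (17, 7), (18, 1), (18, 2), (18, 5), (18, 6), (23, 0), (23, 3), (23, 4), (23, 7), (24, 0), (24, 3), (24, 4), (24, 7), (29, 1), (29, 2), (29, 5), (29, 6), (30, 0), (30, 3), (30, 4), (30, 7)]
Holes: [(1, 0), (1, 3), (1, 4), (1, 7), (2, 1), (2, 2), (2, 5), (2, 6), (7, 0), (7, 3), (7, 4), (7, 7), (8, 0), (8, 3), (8, 4), (8, 7), (13, 1), (13, 2), (13, 5), (13, 6), (14, 0), (14, 3), (14, 4), (14, 7), (17, 0), (17, 3), (17, 4), (17, 7), (18, 1), (18, 2), (18, 5), (18, 6), (23, 0), (23, 3), (23, 4), (23, 7), (24, 0), (24, 3), (24, 4), (24, 7), (29, 1), (29, 2), (29, 5), (29, 6), (30, 0), (30, 3), (30, 4), (30, 7)]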